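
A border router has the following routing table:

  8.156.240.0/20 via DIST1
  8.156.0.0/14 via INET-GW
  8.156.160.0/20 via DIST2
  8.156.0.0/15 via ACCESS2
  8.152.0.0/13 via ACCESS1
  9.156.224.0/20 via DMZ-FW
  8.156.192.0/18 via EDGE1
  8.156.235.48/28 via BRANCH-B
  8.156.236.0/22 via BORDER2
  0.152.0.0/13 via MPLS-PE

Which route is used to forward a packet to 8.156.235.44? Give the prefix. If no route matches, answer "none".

8.156.192.0/18

Entries matching 8.156.235.44:
  8.152.0.0/13 (8.152.0.0 - 8.159.255.255)
  8.156.0.0/14 (8.156.0.0 - 8.159.255.255)
  8.156.0.0/15 (8.156.0.0 - 8.157.255.255)
  8.156.192.0/18 (8.156.192.0 - 8.156.255.255)
Most specific is 8.156.192.0/18.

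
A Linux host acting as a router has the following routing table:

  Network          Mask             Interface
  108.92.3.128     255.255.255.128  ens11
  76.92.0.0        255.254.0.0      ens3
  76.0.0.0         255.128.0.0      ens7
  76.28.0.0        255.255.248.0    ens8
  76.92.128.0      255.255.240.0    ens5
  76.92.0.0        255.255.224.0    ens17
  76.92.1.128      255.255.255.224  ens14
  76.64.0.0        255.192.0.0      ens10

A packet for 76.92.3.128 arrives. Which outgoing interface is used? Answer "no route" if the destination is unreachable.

Routes whose prefix contains 76.92.3.128:
  76.0.0.0/9 (76.0.0.0 - 76.127.255.255) -> ens7
  76.64.0.0/10 (76.64.0.0 - 76.127.255.255) -> ens10
  76.92.0.0/15 (76.92.0.0 - 76.93.255.255) -> ens3
  76.92.0.0/19 (76.92.0.0 - 76.92.31.255) -> ens17
More-specific entries that do NOT match:
  76.92.1.128/27 (76.92.1.128 - 76.92.1.159) does not contain 76.92.3.128
  108.92.3.128/25 (108.92.3.128 - 108.92.3.255) does not contain 76.92.3.128
  76.28.0.0/21 (76.28.0.0 - 76.28.7.255) does not contain 76.92.3.128
  76.92.128.0/20 (76.92.128.0 - 76.92.143.255) does not contain 76.92.3.128
Longest matching prefix is /19 -> interface ens17.

ens17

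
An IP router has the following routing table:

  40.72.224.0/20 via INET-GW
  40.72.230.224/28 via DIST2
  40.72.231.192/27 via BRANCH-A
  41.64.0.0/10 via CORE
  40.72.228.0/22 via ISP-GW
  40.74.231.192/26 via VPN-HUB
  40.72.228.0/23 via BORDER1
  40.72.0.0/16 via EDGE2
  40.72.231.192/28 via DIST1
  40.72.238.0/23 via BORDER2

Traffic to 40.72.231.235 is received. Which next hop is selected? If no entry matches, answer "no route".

Routes whose prefix contains 40.72.231.235:
  40.72.0.0/16 (40.72.0.0 - 40.72.255.255) -> EDGE2
  40.72.224.0/20 (40.72.224.0 - 40.72.239.255) -> INET-GW
  40.72.228.0/22 (40.72.228.0 - 40.72.231.255) -> ISP-GW
More-specific entries that do NOT match:
  40.72.230.224/28 (40.72.230.224 - 40.72.230.239) does not contain 40.72.231.235
  40.72.231.192/28 (40.72.231.192 - 40.72.231.207) does not contain 40.72.231.235
  40.72.231.192/27 (40.72.231.192 - 40.72.231.223) does not contain 40.72.231.235
  40.74.231.192/26 (40.74.231.192 - 40.74.231.255) does not contain 40.72.231.235
  40.72.228.0/23 (40.72.228.0 - 40.72.229.255) does not contain 40.72.231.235
  40.72.238.0/23 (40.72.238.0 - 40.72.239.255) does not contain 40.72.231.235
Longest matching prefix is /22 -> next hop ISP-GW.

ISP-GW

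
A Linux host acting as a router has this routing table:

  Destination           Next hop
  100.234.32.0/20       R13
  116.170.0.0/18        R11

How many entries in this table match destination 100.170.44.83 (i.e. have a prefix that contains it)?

0

No listed prefix contains 100.170.44.83.
Total matching entries: 0.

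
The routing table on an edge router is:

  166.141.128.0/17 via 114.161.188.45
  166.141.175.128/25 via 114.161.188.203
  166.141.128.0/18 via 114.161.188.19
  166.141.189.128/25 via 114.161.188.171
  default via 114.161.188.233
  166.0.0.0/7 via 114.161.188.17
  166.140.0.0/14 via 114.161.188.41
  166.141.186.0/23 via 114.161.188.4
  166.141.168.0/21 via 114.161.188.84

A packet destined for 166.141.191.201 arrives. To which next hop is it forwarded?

114.161.188.19

Routes whose prefix contains 166.141.191.201:
  0.0.0.0/0 (default, matches everything) -> 114.161.188.233
  166.0.0.0/7 (166.0.0.0 - 167.255.255.255) -> 114.161.188.17
  166.140.0.0/14 (166.140.0.0 - 166.143.255.255) -> 114.161.188.41
  166.141.128.0/17 (166.141.128.0 - 166.141.255.255) -> 114.161.188.45
  166.141.128.0/18 (166.141.128.0 - 166.141.191.255) -> 114.161.188.19
More-specific entries that do NOT match:
  166.141.175.128/25 (166.141.175.128 - 166.141.175.255) does not contain 166.141.191.201
  166.141.189.128/25 (166.141.189.128 - 166.141.189.255) does not contain 166.141.191.201
  166.141.186.0/23 (166.141.186.0 - 166.141.187.255) does not contain 166.141.191.201
  166.141.168.0/21 (166.141.168.0 - 166.141.175.255) does not contain 166.141.191.201
Longest matching prefix is /18 -> next hop 114.161.188.19.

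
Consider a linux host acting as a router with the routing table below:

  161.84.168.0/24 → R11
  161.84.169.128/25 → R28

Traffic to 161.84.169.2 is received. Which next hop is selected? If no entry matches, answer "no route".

no route

No entry's prefix contains 161.84.169.2; there is no default route.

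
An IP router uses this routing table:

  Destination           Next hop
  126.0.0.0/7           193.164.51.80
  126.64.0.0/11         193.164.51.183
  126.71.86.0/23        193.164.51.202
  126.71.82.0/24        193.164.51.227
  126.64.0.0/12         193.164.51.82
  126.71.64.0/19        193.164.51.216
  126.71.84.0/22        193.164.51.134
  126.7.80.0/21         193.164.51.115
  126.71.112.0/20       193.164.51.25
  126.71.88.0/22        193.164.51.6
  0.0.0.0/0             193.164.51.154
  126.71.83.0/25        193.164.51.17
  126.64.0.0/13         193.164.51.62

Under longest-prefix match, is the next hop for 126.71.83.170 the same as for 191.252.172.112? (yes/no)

no

126.71.83.170: longest match 126.71.64.0/19 -> 193.164.51.216
191.252.172.112: longest match 0.0.0.0/0 -> 193.164.51.154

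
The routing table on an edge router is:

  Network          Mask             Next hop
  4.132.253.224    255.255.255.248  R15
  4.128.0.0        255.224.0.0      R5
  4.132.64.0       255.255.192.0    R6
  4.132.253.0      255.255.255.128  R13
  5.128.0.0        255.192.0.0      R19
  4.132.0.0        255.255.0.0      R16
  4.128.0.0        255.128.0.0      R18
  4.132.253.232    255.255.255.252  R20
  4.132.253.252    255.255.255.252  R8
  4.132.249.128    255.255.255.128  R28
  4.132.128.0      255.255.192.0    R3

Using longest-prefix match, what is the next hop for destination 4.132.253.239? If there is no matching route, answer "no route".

Routes whose prefix contains 4.132.253.239:
  4.128.0.0/9 (4.128.0.0 - 4.255.255.255) -> R18
  4.128.0.0/11 (4.128.0.0 - 4.159.255.255) -> R5
  4.132.0.0/16 (4.132.0.0 - 4.132.255.255) -> R16
More-specific entries that do NOT match:
  4.132.253.232/30 (4.132.253.232 - 4.132.253.235) does not contain 4.132.253.239
  4.132.253.252/30 (4.132.253.252 - 4.132.253.255) does not contain 4.132.253.239
  4.132.253.224/29 (4.132.253.224 - 4.132.253.231) does not contain 4.132.253.239
  4.132.253.0/25 (4.132.253.0 - 4.132.253.127) does not contain 4.132.253.239
  4.132.249.128/25 (4.132.249.128 - 4.132.249.255) does not contain 4.132.253.239
  4.132.64.0/18 (4.132.64.0 - 4.132.127.255) does not contain 4.132.253.239
  4.132.128.0/18 (4.132.128.0 - 4.132.191.255) does not contain 4.132.253.239
Longest matching prefix is /16 -> next hop R16.

R16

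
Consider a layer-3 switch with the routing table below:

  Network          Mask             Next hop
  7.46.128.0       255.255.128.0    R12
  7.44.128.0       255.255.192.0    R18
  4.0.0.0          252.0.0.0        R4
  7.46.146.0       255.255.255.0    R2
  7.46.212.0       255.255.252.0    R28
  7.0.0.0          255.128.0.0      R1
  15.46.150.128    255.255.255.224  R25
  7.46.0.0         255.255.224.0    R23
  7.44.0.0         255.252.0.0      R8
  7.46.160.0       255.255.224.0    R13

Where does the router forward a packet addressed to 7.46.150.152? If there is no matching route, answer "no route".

R12

Routes whose prefix contains 7.46.150.152:
  4.0.0.0/6 (4.0.0.0 - 7.255.255.255) -> R4
  7.0.0.0/9 (7.0.0.0 - 7.127.255.255) -> R1
  7.44.0.0/14 (7.44.0.0 - 7.47.255.255) -> R8
  7.46.128.0/17 (7.46.128.0 - 7.46.255.255) -> R12
More-specific entries that do NOT match:
  15.46.150.128/27 (15.46.150.128 - 15.46.150.159) does not contain 7.46.150.152
  7.46.146.0/24 (7.46.146.0 - 7.46.146.255) does not contain 7.46.150.152
  7.46.212.0/22 (7.46.212.0 - 7.46.215.255) does not contain 7.46.150.152
  7.46.0.0/19 (7.46.0.0 - 7.46.31.255) does not contain 7.46.150.152
  7.46.160.0/19 (7.46.160.0 - 7.46.191.255) does not contain 7.46.150.152
  7.44.128.0/18 (7.44.128.0 - 7.44.191.255) does not contain 7.46.150.152
Longest matching prefix is /17 -> next hop R12.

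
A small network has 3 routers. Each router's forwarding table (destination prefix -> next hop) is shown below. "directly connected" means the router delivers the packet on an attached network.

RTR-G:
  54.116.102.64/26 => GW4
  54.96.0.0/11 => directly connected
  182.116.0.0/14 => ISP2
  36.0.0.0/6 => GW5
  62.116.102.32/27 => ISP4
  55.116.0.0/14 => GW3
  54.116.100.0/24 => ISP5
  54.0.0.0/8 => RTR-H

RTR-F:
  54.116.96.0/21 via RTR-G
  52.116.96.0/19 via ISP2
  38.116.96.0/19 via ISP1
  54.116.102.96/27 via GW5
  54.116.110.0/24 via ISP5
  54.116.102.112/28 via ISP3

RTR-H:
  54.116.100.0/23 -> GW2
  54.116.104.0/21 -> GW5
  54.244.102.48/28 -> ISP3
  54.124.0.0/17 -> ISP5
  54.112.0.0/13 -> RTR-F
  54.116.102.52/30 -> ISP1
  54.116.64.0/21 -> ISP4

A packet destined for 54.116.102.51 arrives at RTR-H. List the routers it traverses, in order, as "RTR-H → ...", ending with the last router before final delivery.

At RTR-H: longest match for 54.116.102.51 is 54.112.0.0/13 -> RTR-F
At RTR-F: longest match for 54.116.102.51 is 54.116.96.0/21 -> RTR-G
At RTR-G: longest match for 54.116.102.51 is 54.96.0.0/11 -> directly connected

RTR-H → RTR-F → RTR-G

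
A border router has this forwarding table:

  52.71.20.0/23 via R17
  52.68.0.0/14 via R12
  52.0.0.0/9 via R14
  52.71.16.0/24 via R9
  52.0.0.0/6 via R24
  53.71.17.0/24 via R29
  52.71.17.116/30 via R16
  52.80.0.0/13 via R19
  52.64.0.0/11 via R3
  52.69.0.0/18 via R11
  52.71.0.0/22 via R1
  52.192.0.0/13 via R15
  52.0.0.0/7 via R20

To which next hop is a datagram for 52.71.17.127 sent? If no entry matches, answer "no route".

R12

Routes whose prefix contains 52.71.17.127:
  52.0.0.0/6 (52.0.0.0 - 55.255.255.255) -> R24
  52.0.0.0/7 (52.0.0.0 - 53.255.255.255) -> R20
  52.0.0.0/9 (52.0.0.0 - 52.127.255.255) -> R14
  52.64.0.0/11 (52.64.0.0 - 52.95.255.255) -> R3
  52.68.0.0/14 (52.68.0.0 - 52.71.255.255) -> R12
More-specific entries that do NOT match:
  52.71.17.116/30 (52.71.17.116 - 52.71.17.119) does not contain 52.71.17.127
  52.71.16.0/24 (52.71.16.0 - 52.71.16.255) does not contain 52.71.17.127
  53.71.17.0/24 (53.71.17.0 - 53.71.17.255) does not contain 52.71.17.127
  52.71.20.0/23 (52.71.20.0 - 52.71.21.255) does not contain 52.71.17.127
  52.71.0.0/22 (52.71.0.0 - 52.71.3.255) does not contain 52.71.17.127
  52.69.0.0/18 (52.69.0.0 - 52.69.63.255) does not contain 52.71.17.127
Longest matching prefix is /14 -> next hop R12.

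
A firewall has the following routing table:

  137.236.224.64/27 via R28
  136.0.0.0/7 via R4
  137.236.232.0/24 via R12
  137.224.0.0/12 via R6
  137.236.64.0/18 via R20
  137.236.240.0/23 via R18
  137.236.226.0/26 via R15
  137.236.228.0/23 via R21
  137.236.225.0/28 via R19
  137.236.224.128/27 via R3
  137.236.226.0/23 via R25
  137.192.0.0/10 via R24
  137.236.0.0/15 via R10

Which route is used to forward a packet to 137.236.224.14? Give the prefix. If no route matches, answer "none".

Entries matching 137.236.224.14:
  136.0.0.0/7 (136.0.0.0 - 137.255.255.255)
  137.192.0.0/10 (137.192.0.0 - 137.255.255.255)
  137.224.0.0/12 (137.224.0.0 - 137.239.255.255)
  137.236.0.0/15 (137.236.0.0 - 137.237.255.255)
Most specific is 137.236.0.0/15.

137.236.0.0/15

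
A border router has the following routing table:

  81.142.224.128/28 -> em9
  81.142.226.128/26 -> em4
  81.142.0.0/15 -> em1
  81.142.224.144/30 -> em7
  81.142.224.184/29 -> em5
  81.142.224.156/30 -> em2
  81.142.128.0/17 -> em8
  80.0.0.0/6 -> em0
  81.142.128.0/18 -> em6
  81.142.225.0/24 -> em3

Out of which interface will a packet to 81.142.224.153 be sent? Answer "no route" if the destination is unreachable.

em8

Routes whose prefix contains 81.142.224.153:
  80.0.0.0/6 (80.0.0.0 - 83.255.255.255) -> em0
  81.142.0.0/15 (81.142.0.0 - 81.143.255.255) -> em1
  81.142.128.0/17 (81.142.128.0 - 81.142.255.255) -> em8
More-specific entries that do NOT match:
  81.142.224.144/30 (81.142.224.144 - 81.142.224.147) does not contain 81.142.224.153
  81.142.224.156/30 (81.142.224.156 - 81.142.224.159) does not contain 81.142.224.153
  81.142.224.184/29 (81.142.224.184 - 81.142.224.191) does not contain 81.142.224.153
  81.142.224.128/28 (81.142.224.128 - 81.142.224.143) does not contain 81.142.224.153
  81.142.226.128/26 (81.142.226.128 - 81.142.226.191) does not contain 81.142.224.153
  81.142.225.0/24 (81.142.225.0 - 81.142.225.255) does not contain 81.142.224.153
  81.142.128.0/18 (81.142.128.0 - 81.142.191.255) does not contain 81.142.224.153
Longest matching prefix is /17 -> interface em8.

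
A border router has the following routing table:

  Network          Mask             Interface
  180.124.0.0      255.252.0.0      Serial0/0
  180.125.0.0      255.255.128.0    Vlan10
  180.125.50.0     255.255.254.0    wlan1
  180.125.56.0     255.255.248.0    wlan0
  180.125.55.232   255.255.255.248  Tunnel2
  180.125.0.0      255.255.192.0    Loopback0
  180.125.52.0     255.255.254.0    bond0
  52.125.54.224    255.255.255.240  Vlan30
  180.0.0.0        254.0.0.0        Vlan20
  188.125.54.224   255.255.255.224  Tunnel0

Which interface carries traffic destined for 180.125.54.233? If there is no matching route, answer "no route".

Loopback0

Routes whose prefix contains 180.125.54.233:
  180.0.0.0/7 (180.0.0.0 - 181.255.255.255) -> Vlan20
  180.124.0.0/14 (180.124.0.0 - 180.127.255.255) -> Serial0/0
  180.125.0.0/17 (180.125.0.0 - 180.125.127.255) -> Vlan10
  180.125.0.0/18 (180.125.0.0 - 180.125.63.255) -> Loopback0
More-specific entries that do NOT match:
  180.125.55.232/29 (180.125.55.232 - 180.125.55.239) does not contain 180.125.54.233
  52.125.54.224/28 (52.125.54.224 - 52.125.54.239) does not contain 180.125.54.233
  188.125.54.224/27 (188.125.54.224 - 188.125.54.255) does not contain 180.125.54.233
  180.125.50.0/23 (180.125.50.0 - 180.125.51.255) does not contain 180.125.54.233
  180.125.52.0/23 (180.125.52.0 - 180.125.53.255) does not contain 180.125.54.233
  180.125.56.0/21 (180.125.56.0 - 180.125.63.255) does not contain 180.125.54.233
Longest matching prefix is /18 -> interface Loopback0.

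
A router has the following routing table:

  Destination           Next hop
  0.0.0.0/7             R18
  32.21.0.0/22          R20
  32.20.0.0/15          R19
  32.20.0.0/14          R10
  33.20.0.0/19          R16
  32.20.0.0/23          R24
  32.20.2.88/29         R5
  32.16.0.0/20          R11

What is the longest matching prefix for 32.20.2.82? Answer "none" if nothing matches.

Entries matching 32.20.2.82:
  32.20.0.0/14 (32.20.0.0 - 32.23.255.255)
  32.20.0.0/15 (32.20.0.0 - 32.21.255.255)
Most specific is 32.20.0.0/15.

32.20.0.0/15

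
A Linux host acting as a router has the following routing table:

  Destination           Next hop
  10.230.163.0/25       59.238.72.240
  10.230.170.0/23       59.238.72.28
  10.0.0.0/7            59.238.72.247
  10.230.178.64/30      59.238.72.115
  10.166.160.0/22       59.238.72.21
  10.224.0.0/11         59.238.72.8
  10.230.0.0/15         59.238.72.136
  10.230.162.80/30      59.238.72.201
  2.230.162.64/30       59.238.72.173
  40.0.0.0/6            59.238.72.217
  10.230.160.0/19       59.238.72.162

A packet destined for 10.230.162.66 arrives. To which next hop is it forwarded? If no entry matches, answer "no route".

Routes whose prefix contains 10.230.162.66:
  10.0.0.0/7 (10.0.0.0 - 11.255.255.255) -> 59.238.72.247
  10.224.0.0/11 (10.224.0.0 - 10.255.255.255) -> 59.238.72.8
  10.230.0.0/15 (10.230.0.0 - 10.231.255.255) -> 59.238.72.136
  10.230.160.0/19 (10.230.160.0 - 10.230.191.255) -> 59.238.72.162
More-specific entries that do NOT match:
  10.230.178.64/30 (10.230.178.64 - 10.230.178.67) does not contain 10.230.162.66
  10.230.162.80/30 (10.230.162.80 - 10.230.162.83) does not contain 10.230.162.66
  2.230.162.64/30 (2.230.162.64 - 2.230.162.67) does not contain 10.230.162.66
  10.230.163.0/25 (10.230.163.0 - 10.230.163.127) does not contain 10.230.162.66
  10.230.170.0/23 (10.230.170.0 - 10.230.171.255) does not contain 10.230.162.66
  10.166.160.0/22 (10.166.160.0 - 10.166.163.255) does not contain 10.230.162.66
Longest matching prefix is /19 -> next hop 59.238.72.162.

59.238.72.162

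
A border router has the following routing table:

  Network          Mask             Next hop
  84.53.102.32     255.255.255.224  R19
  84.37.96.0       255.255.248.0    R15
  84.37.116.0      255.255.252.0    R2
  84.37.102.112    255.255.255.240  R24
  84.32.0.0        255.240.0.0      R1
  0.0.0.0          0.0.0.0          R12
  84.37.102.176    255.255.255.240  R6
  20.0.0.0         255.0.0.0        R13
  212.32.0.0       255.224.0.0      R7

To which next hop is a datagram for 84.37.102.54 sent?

R15

Routes whose prefix contains 84.37.102.54:
  0.0.0.0/0 (default, matches everything) -> R12
  84.32.0.0/12 (84.32.0.0 - 84.47.255.255) -> R1
  84.37.96.0/21 (84.37.96.0 - 84.37.103.255) -> R15
More-specific entries that do NOT match:
  84.37.102.112/28 (84.37.102.112 - 84.37.102.127) does not contain 84.37.102.54
  84.37.102.176/28 (84.37.102.176 - 84.37.102.191) does not contain 84.37.102.54
  84.53.102.32/27 (84.53.102.32 - 84.53.102.63) does not contain 84.37.102.54
  84.37.116.0/22 (84.37.116.0 - 84.37.119.255) does not contain 84.37.102.54
Longest matching prefix is /21 -> next hop R15.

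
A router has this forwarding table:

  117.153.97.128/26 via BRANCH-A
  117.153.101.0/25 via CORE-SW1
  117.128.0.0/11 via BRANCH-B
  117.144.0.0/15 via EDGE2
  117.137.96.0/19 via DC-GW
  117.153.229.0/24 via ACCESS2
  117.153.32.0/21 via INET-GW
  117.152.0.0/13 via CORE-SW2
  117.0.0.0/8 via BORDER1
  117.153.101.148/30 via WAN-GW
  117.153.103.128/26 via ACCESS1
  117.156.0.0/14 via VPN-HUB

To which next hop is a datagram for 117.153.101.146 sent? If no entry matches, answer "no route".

CORE-SW2

Routes whose prefix contains 117.153.101.146:
  117.0.0.0/8 (117.0.0.0 - 117.255.255.255) -> BORDER1
  117.128.0.0/11 (117.128.0.0 - 117.159.255.255) -> BRANCH-B
  117.152.0.0/13 (117.152.0.0 - 117.159.255.255) -> CORE-SW2
More-specific entries that do NOT match:
  117.153.101.148/30 (117.153.101.148 - 117.153.101.151) does not contain 117.153.101.146
  117.153.97.128/26 (117.153.97.128 - 117.153.97.191) does not contain 117.153.101.146
  117.153.103.128/26 (117.153.103.128 - 117.153.103.191) does not contain 117.153.101.146
  117.153.101.0/25 (117.153.101.0 - 117.153.101.127) does not contain 117.153.101.146
  117.153.229.0/24 (117.153.229.0 - 117.153.229.255) does not contain 117.153.101.146
  117.153.32.0/21 (117.153.32.0 - 117.153.39.255) does not contain 117.153.101.146
  117.137.96.0/19 (117.137.96.0 - 117.137.127.255) does not contain 117.153.101.146
  117.144.0.0/15 (117.144.0.0 - 117.145.255.255) does not contain 117.153.101.146
  117.156.0.0/14 (117.156.0.0 - 117.159.255.255) does not contain 117.153.101.146
Longest matching prefix is /13 -> next hop CORE-SW2.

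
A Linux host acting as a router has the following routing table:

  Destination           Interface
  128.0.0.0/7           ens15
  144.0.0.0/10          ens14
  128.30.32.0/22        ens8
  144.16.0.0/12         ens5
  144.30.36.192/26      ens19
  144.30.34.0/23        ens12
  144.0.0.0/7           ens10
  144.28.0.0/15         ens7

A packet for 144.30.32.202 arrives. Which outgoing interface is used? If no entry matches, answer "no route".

ens5

Routes whose prefix contains 144.30.32.202:
  144.0.0.0/7 (144.0.0.0 - 145.255.255.255) -> ens10
  144.0.0.0/10 (144.0.0.0 - 144.63.255.255) -> ens14
  144.16.0.0/12 (144.16.0.0 - 144.31.255.255) -> ens5
More-specific entries that do NOT match:
  144.30.36.192/26 (144.30.36.192 - 144.30.36.255) does not contain 144.30.32.202
  144.30.34.0/23 (144.30.34.0 - 144.30.35.255) does not contain 144.30.32.202
  128.30.32.0/22 (128.30.32.0 - 128.30.35.255) does not contain 144.30.32.202
  144.28.0.0/15 (144.28.0.0 - 144.29.255.255) does not contain 144.30.32.202
Longest matching prefix is /12 -> interface ens5.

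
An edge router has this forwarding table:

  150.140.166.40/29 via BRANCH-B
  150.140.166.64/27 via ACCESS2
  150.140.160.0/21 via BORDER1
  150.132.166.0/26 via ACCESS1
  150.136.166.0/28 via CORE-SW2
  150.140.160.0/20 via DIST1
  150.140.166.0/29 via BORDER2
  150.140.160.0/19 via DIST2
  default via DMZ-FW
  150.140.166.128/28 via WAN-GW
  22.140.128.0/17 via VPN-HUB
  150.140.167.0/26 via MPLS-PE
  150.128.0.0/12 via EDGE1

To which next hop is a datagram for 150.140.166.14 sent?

Routes whose prefix contains 150.140.166.14:
  0.0.0.0/0 (default, matches everything) -> DMZ-FW
  150.128.0.0/12 (150.128.0.0 - 150.143.255.255) -> EDGE1
  150.140.160.0/19 (150.140.160.0 - 150.140.191.255) -> DIST2
  150.140.160.0/20 (150.140.160.0 - 150.140.175.255) -> DIST1
  150.140.160.0/21 (150.140.160.0 - 150.140.167.255) -> BORDER1
More-specific entries that do NOT match:
  150.140.166.40/29 (150.140.166.40 - 150.140.166.47) does not contain 150.140.166.14
  150.140.166.0/29 (150.140.166.0 - 150.140.166.7) does not contain 150.140.166.14
  150.136.166.0/28 (150.136.166.0 - 150.136.166.15) does not contain 150.140.166.14
  150.140.166.128/28 (150.140.166.128 - 150.140.166.143) does not contain 150.140.166.14
  150.140.166.64/27 (150.140.166.64 - 150.140.166.95) does not contain 150.140.166.14
  150.132.166.0/26 (150.132.166.0 - 150.132.166.63) does not contain 150.140.166.14
  150.140.167.0/26 (150.140.167.0 - 150.140.167.63) does not contain 150.140.166.14
Longest matching prefix is /21 -> next hop BORDER1.

BORDER1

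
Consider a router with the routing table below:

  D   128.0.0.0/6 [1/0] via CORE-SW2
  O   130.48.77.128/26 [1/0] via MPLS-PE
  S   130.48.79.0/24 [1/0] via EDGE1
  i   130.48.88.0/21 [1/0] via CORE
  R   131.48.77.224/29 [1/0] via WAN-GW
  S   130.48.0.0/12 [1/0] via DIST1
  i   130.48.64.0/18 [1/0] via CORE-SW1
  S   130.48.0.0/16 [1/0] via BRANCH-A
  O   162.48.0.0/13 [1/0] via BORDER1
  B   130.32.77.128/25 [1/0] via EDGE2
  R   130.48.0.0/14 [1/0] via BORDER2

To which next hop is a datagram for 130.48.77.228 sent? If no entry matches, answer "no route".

CORE-SW1

Routes whose prefix contains 130.48.77.228:
  128.0.0.0/6 (128.0.0.0 - 131.255.255.255) -> CORE-SW2
  130.48.0.0/12 (130.48.0.0 - 130.63.255.255) -> DIST1
  130.48.0.0/14 (130.48.0.0 - 130.51.255.255) -> BORDER2
  130.48.0.0/16 (130.48.0.0 - 130.48.255.255) -> BRANCH-A
  130.48.64.0/18 (130.48.64.0 - 130.48.127.255) -> CORE-SW1
More-specific entries that do NOT match:
  131.48.77.224/29 (131.48.77.224 - 131.48.77.231) does not contain 130.48.77.228
  130.48.77.128/26 (130.48.77.128 - 130.48.77.191) does not contain 130.48.77.228
  130.32.77.128/25 (130.32.77.128 - 130.32.77.255) does not contain 130.48.77.228
  130.48.79.0/24 (130.48.79.0 - 130.48.79.255) does not contain 130.48.77.228
  130.48.88.0/21 (130.48.88.0 - 130.48.95.255) does not contain 130.48.77.228
Longest matching prefix is /18 -> next hop CORE-SW1.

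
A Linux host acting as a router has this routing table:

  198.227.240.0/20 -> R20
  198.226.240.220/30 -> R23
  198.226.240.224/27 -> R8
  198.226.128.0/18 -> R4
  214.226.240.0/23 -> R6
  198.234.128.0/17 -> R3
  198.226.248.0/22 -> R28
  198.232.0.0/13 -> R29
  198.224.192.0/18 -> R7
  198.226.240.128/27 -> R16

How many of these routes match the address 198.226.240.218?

No listed prefix contains 198.226.240.218.
Total matching entries: 0.

0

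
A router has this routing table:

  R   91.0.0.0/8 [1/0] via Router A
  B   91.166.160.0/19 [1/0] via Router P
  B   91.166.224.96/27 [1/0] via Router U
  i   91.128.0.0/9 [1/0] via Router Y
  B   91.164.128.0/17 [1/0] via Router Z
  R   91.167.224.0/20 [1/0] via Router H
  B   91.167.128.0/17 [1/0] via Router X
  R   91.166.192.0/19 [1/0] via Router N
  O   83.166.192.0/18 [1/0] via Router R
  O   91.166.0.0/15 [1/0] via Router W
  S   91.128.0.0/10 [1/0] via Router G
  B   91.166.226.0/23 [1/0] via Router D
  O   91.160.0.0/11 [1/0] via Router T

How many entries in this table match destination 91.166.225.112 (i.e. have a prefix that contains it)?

Prefixes containing 91.166.225.112:
  91.0.0.0/8 (91.0.0.0 - 91.255.255.255)
  91.128.0.0/9 (91.128.0.0 - 91.255.255.255)
  91.128.0.0/10 (91.128.0.0 - 91.191.255.255)
  91.160.0.0/11 (91.160.0.0 - 91.191.255.255)
  91.166.0.0/15 (91.166.0.0 - 91.167.255.255)
Total matching entries: 5.

5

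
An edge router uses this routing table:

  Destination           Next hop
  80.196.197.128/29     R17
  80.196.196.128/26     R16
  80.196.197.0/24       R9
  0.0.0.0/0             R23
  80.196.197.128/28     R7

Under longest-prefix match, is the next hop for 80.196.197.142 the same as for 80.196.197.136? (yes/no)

80.196.197.142: longest match 80.196.197.128/28 -> R7
80.196.197.136: longest match 80.196.197.128/28 -> R7

yes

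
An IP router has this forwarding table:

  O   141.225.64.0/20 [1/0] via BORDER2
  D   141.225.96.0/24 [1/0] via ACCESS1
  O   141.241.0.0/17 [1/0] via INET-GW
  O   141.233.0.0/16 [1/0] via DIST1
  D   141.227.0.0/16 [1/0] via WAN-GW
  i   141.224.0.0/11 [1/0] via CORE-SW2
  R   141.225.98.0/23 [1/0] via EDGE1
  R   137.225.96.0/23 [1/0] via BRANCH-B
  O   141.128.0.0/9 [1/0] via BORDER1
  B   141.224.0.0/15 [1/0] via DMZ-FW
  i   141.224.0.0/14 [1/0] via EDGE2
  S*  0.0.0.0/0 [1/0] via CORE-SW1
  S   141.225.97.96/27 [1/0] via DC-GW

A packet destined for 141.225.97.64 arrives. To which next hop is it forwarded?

Routes whose prefix contains 141.225.97.64:
  0.0.0.0/0 (default, matches everything) -> CORE-SW1
  141.128.0.0/9 (141.128.0.0 - 141.255.255.255) -> BORDER1
  141.224.0.0/11 (141.224.0.0 - 141.255.255.255) -> CORE-SW2
  141.224.0.0/14 (141.224.0.0 - 141.227.255.255) -> EDGE2
  141.224.0.0/15 (141.224.0.0 - 141.225.255.255) -> DMZ-FW
More-specific entries that do NOT match:
  141.225.97.96/27 (141.225.97.96 - 141.225.97.127) does not contain 141.225.97.64
  141.225.96.0/24 (141.225.96.0 - 141.225.96.255) does not contain 141.225.97.64
  141.225.98.0/23 (141.225.98.0 - 141.225.99.255) does not contain 141.225.97.64
  137.225.96.0/23 (137.225.96.0 - 137.225.97.255) does not contain 141.225.97.64
  141.225.64.0/20 (141.225.64.0 - 141.225.79.255) does not contain 141.225.97.64
  141.241.0.0/17 (141.241.0.0 - 141.241.127.255) does not contain 141.225.97.64
  141.233.0.0/16 (141.233.0.0 - 141.233.255.255) does not contain 141.225.97.64
  141.227.0.0/16 (141.227.0.0 - 141.227.255.255) does not contain 141.225.97.64
Longest matching prefix is /15 -> next hop DMZ-FW.

DMZ-FW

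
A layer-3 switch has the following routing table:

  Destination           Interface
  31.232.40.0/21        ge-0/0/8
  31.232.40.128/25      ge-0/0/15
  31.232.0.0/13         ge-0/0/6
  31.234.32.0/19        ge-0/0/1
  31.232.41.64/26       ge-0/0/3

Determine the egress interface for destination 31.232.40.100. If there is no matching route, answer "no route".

ge-0/0/8

Routes whose prefix contains 31.232.40.100:
  31.232.0.0/13 (31.232.0.0 - 31.239.255.255) -> ge-0/0/6
  31.232.40.0/21 (31.232.40.0 - 31.232.47.255) -> ge-0/0/8
More-specific entries that do NOT match:
  31.232.41.64/26 (31.232.41.64 - 31.232.41.127) does not contain 31.232.40.100
  31.232.40.128/25 (31.232.40.128 - 31.232.40.255) does not contain 31.232.40.100
Longest matching prefix is /21 -> interface ge-0/0/8.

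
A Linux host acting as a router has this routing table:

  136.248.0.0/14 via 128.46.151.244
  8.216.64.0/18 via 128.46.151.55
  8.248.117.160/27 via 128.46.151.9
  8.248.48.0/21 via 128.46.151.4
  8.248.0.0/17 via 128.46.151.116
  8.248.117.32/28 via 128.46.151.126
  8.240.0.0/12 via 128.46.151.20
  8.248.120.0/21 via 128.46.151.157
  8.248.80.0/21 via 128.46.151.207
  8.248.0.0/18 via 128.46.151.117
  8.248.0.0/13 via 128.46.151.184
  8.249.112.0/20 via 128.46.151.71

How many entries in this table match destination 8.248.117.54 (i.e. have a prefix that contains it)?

Prefixes containing 8.248.117.54:
  8.240.0.0/12 (8.240.0.0 - 8.255.255.255)
  8.248.0.0/13 (8.248.0.0 - 8.255.255.255)
  8.248.0.0/17 (8.248.0.0 - 8.248.127.255)
Total matching entries: 3.

3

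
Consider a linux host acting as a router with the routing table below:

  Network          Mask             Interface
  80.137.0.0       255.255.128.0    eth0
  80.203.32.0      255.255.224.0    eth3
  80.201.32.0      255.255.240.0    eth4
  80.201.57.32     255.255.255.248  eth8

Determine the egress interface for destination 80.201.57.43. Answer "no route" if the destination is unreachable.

No entry's prefix contains 80.201.57.43; there is no default route.

no route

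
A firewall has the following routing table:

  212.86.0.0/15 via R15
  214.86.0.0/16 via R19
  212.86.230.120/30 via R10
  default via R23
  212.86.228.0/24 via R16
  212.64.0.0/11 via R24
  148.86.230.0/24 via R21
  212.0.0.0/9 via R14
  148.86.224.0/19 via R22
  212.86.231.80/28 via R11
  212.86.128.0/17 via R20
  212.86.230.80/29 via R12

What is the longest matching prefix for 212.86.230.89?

212.86.128.0/17

Entries matching 212.86.230.89:
  0.0.0.0/0 (default, matches everything)
  212.0.0.0/9 (212.0.0.0 - 212.127.255.255)
  212.64.0.0/11 (212.64.0.0 - 212.95.255.255)
  212.86.0.0/15 (212.86.0.0 - 212.87.255.255)
  212.86.128.0/17 (212.86.128.0 - 212.86.255.255)
Most specific is 212.86.128.0/17.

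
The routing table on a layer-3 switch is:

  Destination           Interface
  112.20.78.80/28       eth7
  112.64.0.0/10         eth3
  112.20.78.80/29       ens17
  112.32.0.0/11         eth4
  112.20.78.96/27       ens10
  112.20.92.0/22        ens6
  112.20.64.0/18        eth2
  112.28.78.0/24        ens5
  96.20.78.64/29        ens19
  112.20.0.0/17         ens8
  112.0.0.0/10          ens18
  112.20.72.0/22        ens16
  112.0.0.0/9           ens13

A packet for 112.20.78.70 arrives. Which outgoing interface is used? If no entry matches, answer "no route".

eth2

Routes whose prefix contains 112.20.78.70:
  112.0.0.0/9 (112.0.0.0 - 112.127.255.255) -> ens13
  112.0.0.0/10 (112.0.0.0 - 112.63.255.255) -> ens18
  112.20.0.0/17 (112.20.0.0 - 112.20.127.255) -> ens8
  112.20.64.0/18 (112.20.64.0 - 112.20.127.255) -> eth2
More-specific entries that do NOT match:
  112.20.78.80/29 (112.20.78.80 - 112.20.78.87) does not contain 112.20.78.70
  96.20.78.64/29 (96.20.78.64 - 96.20.78.71) does not contain 112.20.78.70
  112.20.78.80/28 (112.20.78.80 - 112.20.78.95) does not contain 112.20.78.70
  112.20.78.96/27 (112.20.78.96 - 112.20.78.127) does not contain 112.20.78.70
  112.28.78.0/24 (112.28.78.0 - 112.28.78.255) does not contain 112.20.78.70
  112.20.92.0/22 (112.20.92.0 - 112.20.95.255) does not contain 112.20.78.70
  112.20.72.0/22 (112.20.72.0 - 112.20.75.255) does not contain 112.20.78.70
Longest matching prefix is /18 -> interface eth2.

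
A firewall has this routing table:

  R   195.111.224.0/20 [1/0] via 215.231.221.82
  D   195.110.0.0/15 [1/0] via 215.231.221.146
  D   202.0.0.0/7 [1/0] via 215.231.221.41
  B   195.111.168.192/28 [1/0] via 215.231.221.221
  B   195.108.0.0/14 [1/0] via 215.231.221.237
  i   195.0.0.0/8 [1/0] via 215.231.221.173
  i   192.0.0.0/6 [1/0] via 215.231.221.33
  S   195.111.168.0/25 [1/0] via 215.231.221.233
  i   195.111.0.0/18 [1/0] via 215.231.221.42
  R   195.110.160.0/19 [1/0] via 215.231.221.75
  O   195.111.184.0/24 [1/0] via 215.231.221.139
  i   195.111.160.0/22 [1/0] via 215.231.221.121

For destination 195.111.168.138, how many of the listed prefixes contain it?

4

Prefixes containing 195.111.168.138:
  192.0.0.0/6 (192.0.0.0 - 195.255.255.255)
  195.0.0.0/8 (195.0.0.0 - 195.255.255.255)
  195.108.0.0/14 (195.108.0.0 - 195.111.255.255)
  195.110.0.0/15 (195.110.0.0 - 195.111.255.255)
Total matching entries: 4.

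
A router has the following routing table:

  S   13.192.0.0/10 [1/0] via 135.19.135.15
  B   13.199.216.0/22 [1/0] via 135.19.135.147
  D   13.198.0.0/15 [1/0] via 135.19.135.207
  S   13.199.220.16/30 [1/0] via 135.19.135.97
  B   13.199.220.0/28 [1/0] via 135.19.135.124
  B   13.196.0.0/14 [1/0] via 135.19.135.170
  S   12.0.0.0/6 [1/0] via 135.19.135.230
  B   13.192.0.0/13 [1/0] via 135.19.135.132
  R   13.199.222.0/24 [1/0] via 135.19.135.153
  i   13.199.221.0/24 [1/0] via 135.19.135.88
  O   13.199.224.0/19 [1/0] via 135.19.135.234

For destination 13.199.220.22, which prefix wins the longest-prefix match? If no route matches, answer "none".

13.198.0.0/15

Entries matching 13.199.220.22:
  12.0.0.0/6 (12.0.0.0 - 15.255.255.255)
  13.192.0.0/10 (13.192.0.0 - 13.255.255.255)
  13.192.0.0/13 (13.192.0.0 - 13.199.255.255)
  13.196.0.0/14 (13.196.0.0 - 13.199.255.255)
  13.198.0.0/15 (13.198.0.0 - 13.199.255.255)
Most specific is 13.198.0.0/15.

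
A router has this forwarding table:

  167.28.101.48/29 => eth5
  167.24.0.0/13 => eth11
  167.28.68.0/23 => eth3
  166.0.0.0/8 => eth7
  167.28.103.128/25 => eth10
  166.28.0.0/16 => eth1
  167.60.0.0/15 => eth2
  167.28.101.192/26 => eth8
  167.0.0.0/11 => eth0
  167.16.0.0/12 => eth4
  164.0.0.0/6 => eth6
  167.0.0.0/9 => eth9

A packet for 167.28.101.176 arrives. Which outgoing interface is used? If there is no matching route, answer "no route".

eth11

Routes whose prefix contains 167.28.101.176:
  164.0.0.0/6 (164.0.0.0 - 167.255.255.255) -> eth6
  167.0.0.0/9 (167.0.0.0 - 167.127.255.255) -> eth9
  167.0.0.0/11 (167.0.0.0 - 167.31.255.255) -> eth0
  167.16.0.0/12 (167.16.0.0 - 167.31.255.255) -> eth4
  167.24.0.0/13 (167.24.0.0 - 167.31.255.255) -> eth11
More-specific entries that do NOT match:
  167.28.101.48/29 (167.28.101.48 - 167.28.101.55) does not contain 167.28.101.176
  167.28.101.192/26 (167.28.101.192 - 167.28.101.255) does not contain 167.28.101.176
  167.28.103.128/25 (167.28.103.128 - 167.28.103.255) does not contain 167.28.101.176
  167.28.68.0/23 (167.28.68.0 - 167.28.69.255) does not contain 167.28.101.176
  166.28.0.0/16 (166.28.0.0 - 166.28.255.255) does not contain 167.28.101.176
  167.60.0.0/15 (167.60.0.0 - 167.61.255.255) does not contain 167.28.101.176
Longest matching prefix is /13 -> interface eth11.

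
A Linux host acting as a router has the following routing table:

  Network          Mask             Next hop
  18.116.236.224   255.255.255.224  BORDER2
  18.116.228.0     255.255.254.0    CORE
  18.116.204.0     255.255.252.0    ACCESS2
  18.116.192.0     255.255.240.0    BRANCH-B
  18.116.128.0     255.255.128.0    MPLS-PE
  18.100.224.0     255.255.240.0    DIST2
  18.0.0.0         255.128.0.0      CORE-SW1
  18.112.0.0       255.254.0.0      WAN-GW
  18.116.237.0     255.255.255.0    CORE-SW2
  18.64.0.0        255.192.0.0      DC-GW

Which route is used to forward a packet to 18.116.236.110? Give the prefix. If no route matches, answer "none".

Entries matching 18.116.236.110:
  18.0.0.0/9 (18.0.0.0 - 18.127.255.255)
  18.64.0.0/10 (18.64.0.0 - 18.127.255.255)
  18.116.128.0/17 (18.116.128.0 - 18.116.255.255)
Most specific is 18.116.128.0/17.

18.116.128.0/17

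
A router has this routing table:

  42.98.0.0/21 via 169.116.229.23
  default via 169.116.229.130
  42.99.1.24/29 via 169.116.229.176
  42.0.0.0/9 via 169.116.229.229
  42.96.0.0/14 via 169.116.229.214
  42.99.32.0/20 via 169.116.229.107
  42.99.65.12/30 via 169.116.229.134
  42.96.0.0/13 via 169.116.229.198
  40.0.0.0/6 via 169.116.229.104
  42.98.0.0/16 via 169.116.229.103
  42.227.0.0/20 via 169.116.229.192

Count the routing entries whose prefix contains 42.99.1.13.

Prefixes containing 42.99.1.13:
  0.0.0.0/0 (default, matches everything)
  40.0.0.0/6 (40.0.0.0 - 43.255.255.255)
  42.0.0.0/9 (42.0.0.0 - 42.127.255.255)
  42.96.0.0/13 (42.96.0.0 - 42.103.255.255)
  42.96.0.0/14 (42.96.0.0 - 42.99.255.255)
Total matching entries: 5.

5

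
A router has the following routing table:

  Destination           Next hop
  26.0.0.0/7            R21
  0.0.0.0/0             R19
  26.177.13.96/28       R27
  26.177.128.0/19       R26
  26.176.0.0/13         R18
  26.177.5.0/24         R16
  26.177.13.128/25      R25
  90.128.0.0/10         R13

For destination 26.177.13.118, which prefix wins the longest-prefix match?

26.176.0.0/13

Entries matching 26.177.13.118:
  0.0.0.0/0 (default, matches everything)
  26.0.0.0/7 (26.0.0.0 - 27.255.255.255)
  26.176.0.0/13 (26.176.0.0 - 26.183.255.255)
Most specific is 26.176.0.0/13.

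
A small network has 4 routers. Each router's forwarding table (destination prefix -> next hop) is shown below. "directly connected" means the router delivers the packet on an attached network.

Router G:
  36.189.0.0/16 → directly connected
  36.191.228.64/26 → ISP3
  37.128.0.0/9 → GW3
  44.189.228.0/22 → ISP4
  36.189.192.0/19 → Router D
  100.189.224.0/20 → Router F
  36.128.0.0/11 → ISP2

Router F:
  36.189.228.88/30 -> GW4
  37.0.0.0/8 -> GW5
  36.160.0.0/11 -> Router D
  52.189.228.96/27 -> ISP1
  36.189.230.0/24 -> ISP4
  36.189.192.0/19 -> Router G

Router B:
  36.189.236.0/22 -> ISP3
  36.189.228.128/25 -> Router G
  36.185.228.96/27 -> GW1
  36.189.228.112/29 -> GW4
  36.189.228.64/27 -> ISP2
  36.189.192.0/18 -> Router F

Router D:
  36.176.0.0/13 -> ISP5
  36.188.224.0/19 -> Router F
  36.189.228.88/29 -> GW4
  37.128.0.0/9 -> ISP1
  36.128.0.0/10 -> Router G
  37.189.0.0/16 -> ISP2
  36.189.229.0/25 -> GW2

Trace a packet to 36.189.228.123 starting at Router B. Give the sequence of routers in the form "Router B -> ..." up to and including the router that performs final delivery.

At Router B: longest match for 36.189.228.123 is 36.189.192.0/18 -> Router F
At Router F: longest match for 36.189.228.123 is 36.160.0.0/11 -> Router D
At Router D: longest match for 36.189.228.123 is 36.128.0.0/10 -> Router G
At Router G: longest match for 36.189.228.123 is 36.189.0.0/16 -> directly connected

Router B -> Router F -> Router D -> Router G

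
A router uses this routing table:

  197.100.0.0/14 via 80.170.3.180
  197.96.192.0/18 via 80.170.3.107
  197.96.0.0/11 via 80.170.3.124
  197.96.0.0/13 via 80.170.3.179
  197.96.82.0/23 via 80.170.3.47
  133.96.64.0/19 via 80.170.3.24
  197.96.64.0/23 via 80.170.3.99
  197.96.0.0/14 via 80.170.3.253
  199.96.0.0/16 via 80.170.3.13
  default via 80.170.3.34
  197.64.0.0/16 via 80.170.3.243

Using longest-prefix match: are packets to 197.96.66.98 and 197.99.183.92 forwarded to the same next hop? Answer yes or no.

yes

197.96.66.98: longest match 197.96.0.0/14 -> 80.170.3.253
197.99.183.92: longest match 197.96.0.0/14 -> 80.170.3.253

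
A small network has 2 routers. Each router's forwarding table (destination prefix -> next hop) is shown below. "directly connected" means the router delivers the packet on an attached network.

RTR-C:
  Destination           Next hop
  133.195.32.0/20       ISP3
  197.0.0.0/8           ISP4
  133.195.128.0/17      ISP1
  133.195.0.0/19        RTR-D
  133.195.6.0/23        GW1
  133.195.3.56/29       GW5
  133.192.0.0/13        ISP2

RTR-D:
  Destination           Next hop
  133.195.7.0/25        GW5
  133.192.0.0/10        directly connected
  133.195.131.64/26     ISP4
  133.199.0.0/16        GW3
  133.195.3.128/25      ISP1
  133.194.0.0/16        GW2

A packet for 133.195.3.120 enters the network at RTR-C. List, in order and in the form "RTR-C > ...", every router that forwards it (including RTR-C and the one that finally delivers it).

RTR-C > RTR-D

At RTR-C: longest match for 133.195.3.120 is 133.195.0.0/19 -> RTR-D
At RTR-D: longest match for 133.195.3.120 is 133.192.0.0/10 -> directly connected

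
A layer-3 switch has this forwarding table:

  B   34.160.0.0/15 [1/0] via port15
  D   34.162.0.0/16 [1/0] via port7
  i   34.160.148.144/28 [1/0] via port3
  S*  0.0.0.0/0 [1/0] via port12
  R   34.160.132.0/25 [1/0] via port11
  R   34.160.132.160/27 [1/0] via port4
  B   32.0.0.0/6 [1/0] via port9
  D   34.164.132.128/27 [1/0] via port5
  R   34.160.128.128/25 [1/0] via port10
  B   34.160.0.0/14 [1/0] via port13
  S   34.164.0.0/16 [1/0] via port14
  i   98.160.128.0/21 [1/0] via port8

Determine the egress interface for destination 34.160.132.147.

Routes whose prefix contains 34.160.132.147:
  0.0.0.0/0 (default, matches everything) -> port12
  32.0.0.0/6 (32.0.0.0 - 35.255.255.255) -> port9
  34.160.0.0/14 (34.160.0.0 - 34.163.255.255) -> port13
  34.160.0.0/15 (34.160.0.0 - 34.161.255.255) -> port15
More-specific entries that do NOT match:
  34.160.148.144/28 (34.160.148.144 - 34.160.148.159) does not contain 34.160.132.147
  34.160.132.160/27 (34.160.132.160 - 34.160.132.191) does not contain 34.160.132.147
  34.164.132.128/27 (34.164.132.128 - 34.164.132.159) does not contain 34.160.132.147
  34.160.132.0/25 (34.160.132.0 - 34.160.132.127) does not contain 34.160.132.147
  34.160.128.128/25 (34.160.128.128 - 34.160.128.255) does not contain 34.160.132.147
  98.160.128.0/21 (98.160.128.0 - 98.160.135.255) does not contain 34.160.132.147
  34.162.0.0/16 (34.162.0.0 - 34.162.255.255) does not contain 34.160.132.147
  34.164.0.0/16 (34.164.0.0 - 34.164.255.255) does not contain 34.160.132.147
Longest matching prefix is /15 -> interface port15.

port15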